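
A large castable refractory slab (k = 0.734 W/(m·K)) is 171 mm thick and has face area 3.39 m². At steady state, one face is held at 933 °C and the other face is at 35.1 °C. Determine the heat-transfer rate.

Q = 13100 W

Q = kA·ΔT/L = 0.734 × 3.39 × |933 °C − 35.1 °C| / 0.171 = 13100 W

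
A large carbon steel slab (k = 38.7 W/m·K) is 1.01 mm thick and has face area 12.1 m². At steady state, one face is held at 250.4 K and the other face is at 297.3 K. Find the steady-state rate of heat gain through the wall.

Q = kA·ΔT/L = 38.7 × 12.1 × |250.4 K − 297.3 K| / 0.00101 = 2.17×10^7 W

Q = 21700 kW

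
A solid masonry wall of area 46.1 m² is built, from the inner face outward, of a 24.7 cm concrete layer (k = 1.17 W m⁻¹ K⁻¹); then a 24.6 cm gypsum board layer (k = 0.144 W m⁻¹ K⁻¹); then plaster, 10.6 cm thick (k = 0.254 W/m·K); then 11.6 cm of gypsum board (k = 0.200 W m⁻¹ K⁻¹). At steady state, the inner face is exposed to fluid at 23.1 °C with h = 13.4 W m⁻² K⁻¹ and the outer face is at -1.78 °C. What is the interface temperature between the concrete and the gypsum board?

Resistance network (inner→outer):
  R_conv,in = 1/(hA) = 1/(13.4·46.1) = 0.001619 K/W
  R_concrete = L/(kA) = 0.247/(1.17·46.1) = 0.004579 K/W
  R_gypsum board = L/(kA) = 0.246/(0.144·46.1) = 0.03706 K/W
  R_plaster = L/(kA) = 0.106/(0.254·46.1) = 0.009053 K/W
  R_gypsum board = L/(kA) = 0.116/(0.200·46.1) = 0.01258 K/W
ΣR = 0.001619 + 0.004579 + 0.03706 + 0.009053 + 0.01258 = 0.06489 K/W
Q = ΔT/ΣR = (23.1 °C − -1.78 °C)/0.06489 = 383.4 W
From the inner boundary to the concrete/gypsum board interface, ΣR_partial = 0.006198 K/W.
T_interface = T_in − Q·ΣR_partial = 23.1 °C − (383.4)(0.006198) = 20.7 °C

T = 20.7 °C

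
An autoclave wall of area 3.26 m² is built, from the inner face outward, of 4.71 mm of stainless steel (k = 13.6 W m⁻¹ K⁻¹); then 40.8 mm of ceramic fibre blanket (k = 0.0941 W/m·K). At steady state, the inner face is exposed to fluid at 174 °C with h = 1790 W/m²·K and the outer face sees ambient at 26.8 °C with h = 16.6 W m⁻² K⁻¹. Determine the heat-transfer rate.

Series thermal resistances, inner to outer:
  R_conv,in = 1/(hA) = 1/(1790·3.26) = 1.714×10^-4 K/W
  R_stainless steel = L/(kA) = 0.00471/(13.6·3.26) = 1.062×10^-4 K/W
  R_ceramic fibre blanket = L/(kA) = 0.0408/(0.0941·3.26) = 0.1330 K/W
  R_conv,out = 1/(hA) = 1/(16.6·3.26) = 0.01848 K/W
ΣR = 1.714×10^-4 + 1.062×10^-4 + 0.1330 + 0.01848 = 0.1518 K/W
Q = ΔT/ΣR = (174 °C − 26.8 °C)/0.1518 = 970 W

Q = 970 W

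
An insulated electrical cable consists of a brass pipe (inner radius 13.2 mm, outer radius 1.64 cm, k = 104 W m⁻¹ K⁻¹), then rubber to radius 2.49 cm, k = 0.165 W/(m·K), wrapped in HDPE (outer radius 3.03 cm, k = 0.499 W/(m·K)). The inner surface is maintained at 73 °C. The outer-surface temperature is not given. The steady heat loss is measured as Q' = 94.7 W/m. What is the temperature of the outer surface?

T_out = 28.9 °C

Sum the resistances:
  R'_brass = ln(0.0164/0.0132)/(2πk) = 0.2171/(2π·104) = 3.322×10^-4 m·K/W
  R'_rubber = ln(0.0249/0.0164)/(2πk) = 0.4176/(2π·0.165) = 0.4028 m·K/W
  R'_HDPE = ln(0.0303/0.0249)/(2πk) = 0.1963/(2π·0.499) = 0.06260 m·K/W
ΣR = 0.4657 m·K/W
ΔT = Q'·ΣR = 94.7 × 0.4657 = 44.10 K
Heat flows outward, so T_out = T_in − ΔT = 73 − 44.10 = 28.9 °C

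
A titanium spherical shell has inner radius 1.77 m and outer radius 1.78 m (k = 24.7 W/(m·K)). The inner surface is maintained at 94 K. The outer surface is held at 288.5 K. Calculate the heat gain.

Q = 19000 kW

Q = 4πk·ΔT/(1/r₁ − 1/r₂) = 4π × 24.7 × 194.5 / (1/1.77 − 1/1.78) = 1.90×10^7 W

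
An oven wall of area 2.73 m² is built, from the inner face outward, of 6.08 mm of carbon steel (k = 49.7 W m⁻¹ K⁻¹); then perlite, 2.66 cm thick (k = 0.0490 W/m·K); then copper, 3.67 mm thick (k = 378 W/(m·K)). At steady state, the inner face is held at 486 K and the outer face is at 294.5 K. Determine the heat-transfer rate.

Q = 963 W

Resistance network (inner→outer):
  R_carbon steel = L/(kA) = 0.00608/(49.7·2.73) = 4.481×10^-5 K/W
  R_perlite = L/(kA) = 0.0266/(0.0490·2.73) = 0.1988 K/W
  R_copper = L/(kA) = 0.00367/(378·2.73) = 3.556×10^-6 K/W
ΣR = 4.481×10^-5 + 0.1988 + 3.556×10^-6 = 0.1988 K/W
Q = ΔT/ΣR = (486 K − 294.5 K)/0.1988 = 963 W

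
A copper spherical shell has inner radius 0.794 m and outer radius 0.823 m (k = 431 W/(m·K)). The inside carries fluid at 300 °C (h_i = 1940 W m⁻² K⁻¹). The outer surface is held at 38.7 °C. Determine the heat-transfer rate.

Q = 3570 kW

Resistance network (inner→outer):
  R_conv,in = 1/(4πr²h) = 1/(4π·0.794²·1940) = 6.506×10^-5 K/W
  R_copper = (1/0.794 − 1/0.823)/(4πk) = 0.04438/(4π·431) = 8.194×10^-6 K/W
ΣR = 6.506×10^-5 + 8.194×10^-6 = 7.325×10^-5 K/W
Q = ΔT/ΣR = (300 °C − 38.7 °C)/7.325×10^-5 = 3.57×10^6 W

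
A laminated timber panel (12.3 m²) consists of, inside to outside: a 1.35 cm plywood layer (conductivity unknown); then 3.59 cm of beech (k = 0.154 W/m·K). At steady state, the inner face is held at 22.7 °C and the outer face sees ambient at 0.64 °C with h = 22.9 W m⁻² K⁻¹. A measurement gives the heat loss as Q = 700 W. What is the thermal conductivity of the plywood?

k = 0.122 W/m·K

ΣR = ΔT/Q = |22.7 − 0.64|/700 = 0.03151 K/W
Known resistances:
  R_beech = L/(kA) = 0.0359/(0.154·12.3) = 0.01895 K/W
  R_conv,out = 1/(hA) = 1/(22.9·12.3) = 0.003550 K/W
R_plywood = ΣR − ΣR_known = 0.03151 − 0.02250 = 0.009010 K/W
L/(kA) = 0.009010 ⇒ k = 0.0135/(0.009010·12.3) = 0.122 W/m·K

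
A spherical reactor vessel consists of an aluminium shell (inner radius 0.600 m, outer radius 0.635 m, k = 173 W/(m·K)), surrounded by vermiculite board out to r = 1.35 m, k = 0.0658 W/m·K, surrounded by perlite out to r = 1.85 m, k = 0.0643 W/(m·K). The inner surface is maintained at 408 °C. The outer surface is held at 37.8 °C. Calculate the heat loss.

Q = 295 W

Series thermal resistances, inner to outer:
  R_aluminium = (1/0.600 − 1/0.635)/(4πk) = 0.09186/(4π·173) = 4.226×10^-5 K/W
  R_vermiculite board = (1/0.635 − 1/1.35)/(4πk) = 0.8341/(4π·0.0658) = 1.009 K/W
  R_perlite = (1/1.35 − 1/1.85)/(4πk) = 0.2002/(4π·0.0643) = 0.2478 K/W
ΣR = 4.226×10^-5 + 1.009 + 0.2478 = 1.257 K/W
Q = ΔT/ΣR = (408 °C − 37.8 °C)/1.257 = 295 W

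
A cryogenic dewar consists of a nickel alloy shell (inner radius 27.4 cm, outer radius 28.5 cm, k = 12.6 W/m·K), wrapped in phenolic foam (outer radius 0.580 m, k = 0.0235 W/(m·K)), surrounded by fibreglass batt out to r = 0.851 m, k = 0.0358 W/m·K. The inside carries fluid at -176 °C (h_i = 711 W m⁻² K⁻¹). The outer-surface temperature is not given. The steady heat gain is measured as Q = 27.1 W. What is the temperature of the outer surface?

T_out = 20.9 °C

Series resistances:
  R_conv,in = 1/(4πr²h) = 1/(4π·0.274²·711) = 0.001491 K/W
  R_nickel alloy = (1/0.274 − 1/0.285)/(4πk) = 0.1409/(4π·12.6) = 8.896×10^-4 K/W
  R_phenolic foam = (1/0.285 − 1/0.580)/(4πk) = 1.785/(4π·0.0235) = 6.043 K/W
  R_fibreglass batt = (1/0.580 − 1/0.851)/(4πk) = 0.5490/(4π·0.0358) = 1.220 K/W
ΣR = 7.266 K/W
ΔT = Q·ΣR = 27.1 × 7.266 = 196.9 K
Heat flows inward, so T_out = T_in + ΔT = -176 + 196.9 = 20.9 °C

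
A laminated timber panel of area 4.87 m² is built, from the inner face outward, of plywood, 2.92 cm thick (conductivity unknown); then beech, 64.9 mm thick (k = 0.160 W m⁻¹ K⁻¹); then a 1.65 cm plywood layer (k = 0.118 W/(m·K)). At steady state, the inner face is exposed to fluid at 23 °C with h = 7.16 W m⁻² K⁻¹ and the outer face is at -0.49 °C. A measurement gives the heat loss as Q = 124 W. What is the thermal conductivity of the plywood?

ΣR = ΔT/Q = |23 − -0.49|/124 = 0.1894 K/W
Known resistances:
  R_conv,in = 1/(hA) = 1/(7.16·4.87) = 0.02868 K/W
  R_beech = L/(kA) = 0.0649/(0.160·4.87) = 0.08329 K/W
  R_plywood = L/(kA) = 0.0165/(0.118·4.87) = 0.02871 K/W
R_plywood = ΣR − ΣR_known = 0.1894 − 0.1407 = 0.04870 K/W
L/(kA) = 0.04870 ⇒ k = 0.0292/(0.04870·4.87) = 0.123 W/m·K

k = 0.123 W/m·K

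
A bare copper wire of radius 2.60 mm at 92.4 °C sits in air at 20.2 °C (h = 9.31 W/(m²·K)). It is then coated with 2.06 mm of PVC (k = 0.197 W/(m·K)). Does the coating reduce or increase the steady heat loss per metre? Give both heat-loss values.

increases: 11.0 → 17.4 W/m

Critical radius for a cylinder: r_cr = k/h = 0.0212 m = 2.12 cm.
Outer radius after coating: r₂ = 0.00260 + 0.00206 = 0.00466 m.
Since r₁ < r_cr and r₂ ≤ r_cr, the coating moves toward the maximum at r_cr — heat loss rises.
Bare: R = 1/(2πr₁h) = 6.575 m·K/W; Q = 72.2/6.575 = 11.0 W/m.
Coated: R = R_cond + R_conv = 4.140 m·K/W; Q = 72.2/4.140 = 17.4 W/m.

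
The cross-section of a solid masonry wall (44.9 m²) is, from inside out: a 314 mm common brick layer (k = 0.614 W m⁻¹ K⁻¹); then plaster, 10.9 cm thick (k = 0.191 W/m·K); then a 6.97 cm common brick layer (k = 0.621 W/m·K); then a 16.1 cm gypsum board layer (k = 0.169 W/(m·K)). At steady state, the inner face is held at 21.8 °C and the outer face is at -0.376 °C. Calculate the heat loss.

Q = 464 W

Treat each layer as a resistance in series:
  R_common brick = L/(kA) = 0.314/(0.614·44.9) = 0.01139 K/W
  R_plaster = L/(kA) = 0.109/(0.191·44.9) = 0.01271 K/W
  R_common brick = L/(kA) = 0.0697/(0.621·44.9) = 0.002500 K/W
  R_gypsum board = L/(kA) = 0.161/(0.169·44.9) = 0.02122 K/W
ΣR = 0.01139 + 0.01271 + 0.002500 + 0.02122 = 0.04782 K/W
Q = ΔT/ΣR = (21.8 °C − -0.376 °C)/0.04782 = 464 W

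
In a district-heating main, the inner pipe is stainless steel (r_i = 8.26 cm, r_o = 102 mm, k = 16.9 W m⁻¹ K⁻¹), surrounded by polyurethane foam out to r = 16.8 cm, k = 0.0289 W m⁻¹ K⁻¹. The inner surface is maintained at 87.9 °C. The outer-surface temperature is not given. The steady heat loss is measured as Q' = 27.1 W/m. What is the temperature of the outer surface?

T_out = 13.4 °C

Sum the resistances:
  R'_stainless steel = ln(0.102/0.0826)/(2πk) = 0.2110/(2π·16.9) = 0.001987 m·K/W
  R'_polyurethane foam = ln(0.168/0.102)/(2πk) = 0.4990/(2π·0.0289) = 2.748 m·K/W
ΣR = 2.750 m·K/W
ΔT = Q'·ΣR = 27.1 × 2.750 = 74.53 K
Heat flows outward, so T_out = T_in − ΔT = 87.9 − 74.53 = 13.4 °C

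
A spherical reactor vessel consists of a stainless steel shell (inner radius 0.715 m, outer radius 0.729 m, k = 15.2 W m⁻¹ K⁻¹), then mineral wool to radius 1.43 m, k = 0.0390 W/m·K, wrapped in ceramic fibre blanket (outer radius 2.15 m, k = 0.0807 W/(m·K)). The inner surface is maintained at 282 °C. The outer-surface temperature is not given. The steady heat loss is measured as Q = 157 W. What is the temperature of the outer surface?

T_out = 30.3 °C

Sum the resistances:
  R_stainless steel = (1/0.715 − 1/0.729)/(4πk) = 0.02686/(4π·15.2) = 1.406×10^-4 K/W
  R_mineral wool = (1/0.729 − 1/1.43)/(4πk) = 0.6724/(4π·0.0390) = 1.372 K/W
  R_ceramic fibre blanket = (1/1.43 − 1/2.15)/(4πk) = 0.2342/(4π·0.0807) = 0.2309 K/W
ΣR = 1.603 K/W
ΔT = Q·ΣR = 157 × 1.603 = 251.7 K
Heat flows outward, so T_out = T_in − ΔT = 282 − 251.7 = 30.3 °C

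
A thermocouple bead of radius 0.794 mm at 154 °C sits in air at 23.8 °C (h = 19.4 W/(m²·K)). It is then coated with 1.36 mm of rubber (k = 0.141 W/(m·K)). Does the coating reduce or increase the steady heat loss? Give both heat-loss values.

Critical radius for a sphere: r_cr = 2k/h = 0.0145 m = 1.45 cm.
Outer radius after coating: r₂ = 7.94×10^-4 + 0.00136 = 0.002154 m.
Since r₁ < r_cr and r₂ ≤ r_cr, the coating moves toward the maximum at r_cr — heat loss rises.
Bare: R = 1/(4πr₁²h) = 6506 K/W; Q = 130.2/6506 = 0.0200 W.
Coated: R = R_cond + R_conv = 1333 K/W; Q = 130.2/1333 = 0.0977 W.

increases: 0.0200 → 0.0977 W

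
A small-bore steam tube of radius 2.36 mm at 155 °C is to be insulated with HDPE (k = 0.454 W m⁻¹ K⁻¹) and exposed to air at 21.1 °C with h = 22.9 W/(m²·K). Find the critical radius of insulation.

For a cylinder, r_cr = k_ins/h = 0.454/22.9 = 0.0198 m = 1.98 cm

r_cr = 1.98 cm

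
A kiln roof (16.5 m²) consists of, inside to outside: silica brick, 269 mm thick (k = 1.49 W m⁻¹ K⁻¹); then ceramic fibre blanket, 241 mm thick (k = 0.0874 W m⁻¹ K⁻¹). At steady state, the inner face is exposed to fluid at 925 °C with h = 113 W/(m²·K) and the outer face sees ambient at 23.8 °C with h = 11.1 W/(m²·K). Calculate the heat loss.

Series thermal resistances, inner to outer:
  R_conv,in = 1/(hA) = 1/(113·16.5) = 5.363×10^-4 K/W
  R_silica brick = L/(kA) = 0.269/(1.49·16.5) = 0.01094 K/W
  R_ceramic fibre blanket = L/(kA) = 0.241/(0.0874·16.5) = 0.1671 K/W
  R_conv,out = 1/(hA) = 1/(11.1·16.5) = 0.005460 K/W
ΣR = 5.363×10^-4 + 0.01094 + 0.1671 + 0.005460 = 0.1840 K/W
Q = ΔT/ΣR = (925 °C − 23.8 °C)/0.1840 = 4900 W

Q = 4.90 kW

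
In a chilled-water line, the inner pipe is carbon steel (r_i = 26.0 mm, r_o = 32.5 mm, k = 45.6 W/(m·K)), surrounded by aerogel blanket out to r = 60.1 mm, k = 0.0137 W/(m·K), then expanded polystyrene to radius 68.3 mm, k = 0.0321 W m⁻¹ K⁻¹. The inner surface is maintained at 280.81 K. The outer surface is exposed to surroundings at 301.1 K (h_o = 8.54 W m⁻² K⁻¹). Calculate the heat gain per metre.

Treat each layer as a resistance in series:
  R'_carbon steel = ln(0.0325/0.0260)/(2πk) = 0.2231/(2π·45.6) = 7.788×10^-4 m·K/W
  R'_aerogel blanket = ln(0.0601/0.0325)/(2πk) = 0.6148/(2π·0.0137) = 7.142 m·K/W
  R'_expanded polystyrene = ln(0.0683/0.0601)/(2πk) = 0.1279/(2π·0.0321) = 0.6341 m·K/W
  R'_conv,out = 1/(2πr h) = 1/(2π·0.0683·8.54) = 0.2729 m·K/W
ΣR = 7.788×10^-4 + 7.142 + 0.6341 + 0.2729 = 8.050 m·K/W
Q' = ΔT/ΣR = (280.81 K − 301.1 K)/8.050 = -2.52 W/m
(Negative Q' ⇒ heat flows inward; heat gain = 2.52 W/m.)

Q' = 2.52 W/m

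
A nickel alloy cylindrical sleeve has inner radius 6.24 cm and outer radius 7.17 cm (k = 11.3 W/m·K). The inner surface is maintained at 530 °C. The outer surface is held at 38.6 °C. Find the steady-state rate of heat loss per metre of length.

Q' = 2πk·ΔT/ln(r₂/r₁) = 2π × 11.3 × 491.4 / ln(0.0717/0.0624) = 2.51×10^5 W/m

Q' = 251 kW/m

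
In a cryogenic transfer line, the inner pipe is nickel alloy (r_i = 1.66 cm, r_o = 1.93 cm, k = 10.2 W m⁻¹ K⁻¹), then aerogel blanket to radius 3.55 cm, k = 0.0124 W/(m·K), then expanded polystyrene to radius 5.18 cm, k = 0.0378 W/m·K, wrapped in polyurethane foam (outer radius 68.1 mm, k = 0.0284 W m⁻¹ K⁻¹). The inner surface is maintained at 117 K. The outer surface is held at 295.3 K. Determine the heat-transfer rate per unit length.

Q' = 16.3 W/m

Resistance network (inner→outer):
  R'_nickel alloy = ln(0.0193/0.0166)/(2πk) = 0.1507/(2π·10.2) = 0.002351 m·K/W
  R'_aerogel blanket = ln(0.0355/0.0193)/(2πk) = 0.6094/(2π·0.0124) = 7.822 m·K/W
  R'_expanded polystyrene = ln(0.0518/0.0355)/(2πk) = 0.3779/(2π·0.0378) = 1.591 m·K/W
  R'_polyurethane foam = ln(0.0681/0.0518)/(2πk) = 0.2736/(2π·0.0284) = 1.533 m·K/W
ΣR = 0.002351 + 7.822 + 1.591 + 1.533 = 10.95 m·K/W
Q' = ΔT/ΣR = (117 K − 295.3 K)/10.95 = -16.3 W/m
(Negative Q' ⇒ heat flows inward; heat gain = 16.3 W/m.)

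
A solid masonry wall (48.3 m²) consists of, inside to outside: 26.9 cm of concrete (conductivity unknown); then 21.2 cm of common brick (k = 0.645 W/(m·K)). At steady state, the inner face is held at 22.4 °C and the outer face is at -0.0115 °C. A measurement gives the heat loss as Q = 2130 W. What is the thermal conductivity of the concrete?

k = 1.50 W/m·K

ΣR = ΔT/Q = |22.4 − -0.0115|/2130 = 0.01052 K/W
Known resistances:
  R_common brick = L/(kA) = 0.212/(0.645·48.3) = 0.006805 K/W
R_concrete = ΣR − ΣR_known = 0.01052 − 0.006805 = 0.003715 K/W
L/(kA) = 0.003715 ⇒ k = 0.269/(0.003715·48.3) = 1.50 W/m·K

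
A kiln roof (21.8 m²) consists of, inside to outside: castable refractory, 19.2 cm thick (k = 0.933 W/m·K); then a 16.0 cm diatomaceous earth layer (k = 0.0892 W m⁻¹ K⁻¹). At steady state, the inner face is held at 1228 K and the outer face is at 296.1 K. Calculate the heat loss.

Treat each layer as a resistance in series:
  R_castable refractory = L/(kA) = 0.192/(0.933·21.8) = 0.009440 K/W
  R_diatomaceous earth = L/(kA) = 0.160/(0.0892·21.8) = 0.08228 K/W
ΣR = 0.009440 + 0.08228 = 0.09172 K/W
Q = ΔT/ΣR = (1228 K − 296.1 K)/0.09172 = 10200 W

Q = 10.2 kW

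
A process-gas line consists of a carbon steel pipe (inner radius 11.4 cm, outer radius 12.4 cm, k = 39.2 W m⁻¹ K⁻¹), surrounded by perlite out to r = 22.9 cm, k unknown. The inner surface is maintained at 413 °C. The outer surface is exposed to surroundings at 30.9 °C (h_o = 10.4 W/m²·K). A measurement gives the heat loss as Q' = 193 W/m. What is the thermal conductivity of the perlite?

ΣR = ΔT/Q' = |413 − 30.9|/193 = 1.980 m·K/W
Known resistances:
  R'_carbon steel = ln(0.124/0.114)/(2πk) = 0.08408/(2π·39.2) = 3.414×10^-4 m·K/W
  R'_conv,out = 1/(2πr h) = 1/(2π·0.229·10.4) = 0.06683 m·K/W
R_perlite = ΣR − ΣR_known = 1.980 − 0.06717 = 1.913 m·K/W
ln(r₂/r₁)/(2πk) = 1.913 ⇒ k = 0.6134/(2π·1.913) = 0.0510 W/m·K

k = 0.0510 W/m·K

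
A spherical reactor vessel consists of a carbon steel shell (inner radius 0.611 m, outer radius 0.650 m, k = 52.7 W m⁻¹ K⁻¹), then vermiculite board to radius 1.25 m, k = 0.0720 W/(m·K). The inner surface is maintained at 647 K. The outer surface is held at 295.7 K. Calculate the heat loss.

Series thermal resistances, inner to outer:
  R_carbon steel = (1/0.611 − 1/0.650)/(4πk) = 0.09820/(4π·52.7) = 1.483×10^-4 K/W
  R_vermiculite board = (1/0.650 − 1/1.25)/(4πk) = 0.7385/(4π·0.0720) = 0.8162 K/W
ΣR = 1.483×10^-4 + 0.8162 = 0.8163 K/W
Q = ΔT/ΣR = (647 K − 295.7 K)/0.8163 = 430 W

Q = 430 W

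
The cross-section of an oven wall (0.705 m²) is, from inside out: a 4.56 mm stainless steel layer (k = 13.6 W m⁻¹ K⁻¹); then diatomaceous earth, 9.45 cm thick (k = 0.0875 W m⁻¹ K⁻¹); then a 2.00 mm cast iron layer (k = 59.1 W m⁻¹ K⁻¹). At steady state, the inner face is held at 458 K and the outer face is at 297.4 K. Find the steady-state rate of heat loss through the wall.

Treat each layer as a resistance in series:
  R_stainless steel = L/(kA) = 0.00456/(13.6·0.705) = 4.756×10^-4 K/W
  R_diatomaceous earth = L/(kA) = 0.0945/(0.0875·0.705) = 1.532 K/W
  R_cast iron = L/(kA) = 0.00200/(59.1·0.705) = 4.800×10^-5 K/W
ΣR = 4.756×10^-4 + 1.532 + 4.800×10^-5 = 1.533 K/W
Q = ΔT/ΣR = (458 K − 297.4 K)/1.533 = 105 W

Q = 105 W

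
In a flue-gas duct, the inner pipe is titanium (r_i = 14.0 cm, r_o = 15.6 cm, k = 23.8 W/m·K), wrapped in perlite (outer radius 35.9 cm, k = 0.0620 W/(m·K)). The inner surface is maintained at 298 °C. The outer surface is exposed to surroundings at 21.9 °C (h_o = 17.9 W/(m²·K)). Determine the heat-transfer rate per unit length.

Treat each layer as a resistance in series:
  R'_titanium = ln(0.156/0.140)/(2πk) = 0.1082/(2π·23.8) = 7.236×10^-4 m·K/W
  R'_perlite = ln(0.359/0.156)/(2πk) = 0.8335/(2π·0.0620) = 2.140 m·K/W
  R'_conv,out = 1/(2πr h) = 1/(2π·0.359·17.9) = 0.02477 m·K/W
ΣR = 7.236×10^-4 + 2.140 + 0.02477 = 2.165 m·K/W
Q' = ΔT/ΣR = (298 °C − 21.9 °C)/2.165 = 128 W/m

Q' = 128 W/m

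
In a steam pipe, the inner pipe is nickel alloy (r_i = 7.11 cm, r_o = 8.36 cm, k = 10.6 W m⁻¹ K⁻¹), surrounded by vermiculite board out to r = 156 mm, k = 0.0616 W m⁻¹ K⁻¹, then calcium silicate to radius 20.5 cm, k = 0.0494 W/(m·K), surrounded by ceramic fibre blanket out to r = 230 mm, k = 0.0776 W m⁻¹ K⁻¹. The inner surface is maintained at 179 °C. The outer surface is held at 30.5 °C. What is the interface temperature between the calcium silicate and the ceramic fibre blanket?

Resistance network (inner→outer):
  R'_nickel alloy = ln(0.0836/0.0711)/(2πk) = 0.1620/(2π·10.6) = 0.002432 m·K/W
  R'_vermiculite board = ln(0.156/0.0836)/(2πk) = 0.6238/(2π·0.0616) = 1.612 m·K/W
  R'_calcium silicate = ln(0.205/0.156)/(2πk) = 0.2732/(2π·0.0494) = 0.8800 m·K/W
  R'_ceramic fibre blanket = ln(0.230/0.205)/(2πk) = 0.1151/(2π·0.0776) = 0.2360 m·K/W
ΣR = 0.002432 + 1.612 + 0.8800 + 0.2360 = 2.730 m·K/W
Q' = ΔT/ΣR = (179 °C − 30.5 °C)/2.730 = 54.40 W/m
From the inner boundary to the calcium silicate/ceramic fibre blanket interface, ΣR_partial = 2.494 m·K/W.
T_interface = T_in − Q'·ΣR_partial = 179 °C − (54.40)(2.494) = 43.3 °C

T = 43.3 °C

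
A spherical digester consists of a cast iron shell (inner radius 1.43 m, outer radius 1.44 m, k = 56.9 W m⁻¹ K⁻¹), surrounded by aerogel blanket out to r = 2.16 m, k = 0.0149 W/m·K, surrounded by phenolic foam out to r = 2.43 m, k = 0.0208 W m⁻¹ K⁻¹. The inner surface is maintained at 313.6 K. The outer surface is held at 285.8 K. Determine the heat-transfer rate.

Q = 19.4 W

Resistance network (inner→outer):
  R_cast iron = (1/1.43 − 1/1.44)/(4πk) = 0.004856/(4π·56.9) = 6.792×10^-6 K/W
  R_aerogel blanket = (1/1.44 − 1/2.16)/(4πk) = 0.2315/(4π·0.0149) = 1.236 K/W
  R_phenolic foam = (1/2.16 − 1/2.43)/(4πk) = 0.05144/(4π·0.0208) = 0.1968 K/W
ΣR = 6.792×10^-6 + 1.236 + 0.1968 = 1.433 K/W
Q = ΔT/ΣR = (313.6 K − 285.8 K)/1.433 = 19.4 W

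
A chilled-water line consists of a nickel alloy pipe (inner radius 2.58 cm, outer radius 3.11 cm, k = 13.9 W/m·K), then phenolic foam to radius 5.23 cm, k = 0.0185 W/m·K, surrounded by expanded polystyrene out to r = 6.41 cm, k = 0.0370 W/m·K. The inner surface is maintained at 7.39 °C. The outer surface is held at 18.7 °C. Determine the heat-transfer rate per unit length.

Resistance network (inner→outer):
  R'_nickel alloy = ln(0.0311/0.0258)/(2πk) = 0.1868/(2π·13.9) = 0.002139 m·K/W
  R'_phenolic foam = ln(0.0523/0.0311)/(2πk) = 0.5198/(2π·0.0185) = 4.472 m·K/W
  R'_expanded polystyrene = ln(0.0641/0.0523)/(2πk) = 0.2034/(2π·0.0370) = 0.8751 m·K/W
ΣR = 0.002139 + 4.472 + 0.8751 = 5.349 m·K/W
Q' = ΔT/ΣR = (7.39 °C − 18.7 °C)/5.349 = -2.11 W/m
(Negative Q' ⇒ heat flows inward; heat gain = 2.11 W/m.)

Q' = 2.11 W/m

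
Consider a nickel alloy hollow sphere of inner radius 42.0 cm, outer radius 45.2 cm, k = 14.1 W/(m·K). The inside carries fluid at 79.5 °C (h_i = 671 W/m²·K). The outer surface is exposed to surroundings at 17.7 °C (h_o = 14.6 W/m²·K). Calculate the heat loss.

Q = 2180 W

Treat each layer as a resistance in series:
  R_conv,in = 1/(4πr²h) = 1/(4π·0.420²·671) = 6.723×10^-4 K/W
  R_nickel alloy = (1/0.420 − 1/0.452)/(4πk) = 0.1686/(4π·14.1) = 9.513×10^-4 K/W
  R_conv,out = 1/(4πr²h) = 1/(4π·0.452²·14.6) = 0.02668 K/W
ΣR = 6.723×10^-4 + 9.513×10^-4 + 0.02668 = 0.02830 K/W
Q = ΔT/ΣR = (79.5 °C − 17.7 °C)/0.02830 = 2180 W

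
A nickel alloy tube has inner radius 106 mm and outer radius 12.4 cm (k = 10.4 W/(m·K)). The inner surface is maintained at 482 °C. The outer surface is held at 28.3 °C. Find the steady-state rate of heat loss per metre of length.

Q' = 2πk·ΔT/ln(r₂/r₁) = 2π × 10.4 × 453.7 / ln(0.124/0.106) = 1.89×10^5 W/m

Q' = 189 kW/m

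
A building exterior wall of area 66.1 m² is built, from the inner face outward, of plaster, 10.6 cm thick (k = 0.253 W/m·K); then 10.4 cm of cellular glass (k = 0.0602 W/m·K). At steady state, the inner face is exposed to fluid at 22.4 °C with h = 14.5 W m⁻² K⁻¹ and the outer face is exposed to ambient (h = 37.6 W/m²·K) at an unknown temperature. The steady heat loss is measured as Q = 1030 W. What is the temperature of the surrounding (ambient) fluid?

T_out = -12.5 °C

Series resistances:
  R_conv,in = 1/(hA) = 1/(14.5·66.1) = 0.001043 K/W
  R_plaster = L/(kA) = 0.106/(0.253·66.1) = 0.006338 K/W
  R_cellular glass = L/(kA) = 0.104/(0.0602·66.1) = 0.02614 K/W
  R_conv,out = 1/(hA) = 1/(37.6·66.1) = 4.024×10^-4 K/W
ΣR = 0.03392 K/W
ΔT = Q·ΣR = 1030 × 0.03392 = 34.94 K
Heat flows outward, so T_out = T_in − ΔT = 22.4 − 34.94 = -12.5 °C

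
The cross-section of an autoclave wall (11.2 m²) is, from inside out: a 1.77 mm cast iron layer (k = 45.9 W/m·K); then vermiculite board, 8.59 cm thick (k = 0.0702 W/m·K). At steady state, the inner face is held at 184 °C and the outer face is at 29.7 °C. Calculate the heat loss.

Resistance network (inner→outer):
  R_cast iron = L/(kA) = 0.00177/(45.9·11.2) = 3.443×10^-6 K/W
  R_vermiculite board = L/(kA) = 0.0859/(0.0702·11.2) = 0.1093 K/W
ΣR = 3.443×10^-6 + 0.1093 = 0.1093 K/W
Q = ΔT/ΣR = (184 °C − 29.7 °C)/0.1093 = 1410 W

Q = 1410 W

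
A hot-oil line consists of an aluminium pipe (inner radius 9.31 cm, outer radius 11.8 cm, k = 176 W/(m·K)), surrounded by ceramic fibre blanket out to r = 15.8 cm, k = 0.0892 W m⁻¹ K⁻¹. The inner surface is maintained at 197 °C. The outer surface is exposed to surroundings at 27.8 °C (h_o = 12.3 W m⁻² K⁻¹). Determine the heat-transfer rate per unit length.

Q' = 281 W/m

Series thermal resistances, inner to outer:
  R'_aluminium = ln(0.118/0.0931)/(2πk) = 0.2370/(2π·176) = 2.143×10^-4 m·K/W
  R'_ceramic fibre blanket = ln(0.158/0.118)/(2πk) = 0.2919/(2π·0.0892) = 0.5208 m·K/W
  R'_conv,out = 1/(2πr h) = 1/(2π·0.158·12.3) = 0.08190 m·K/W
ΣR = 2.143×10^-4 + 0.5208 + 0.08190 = 0.6029 m·K/W
Q' = ΔT/ΣR = (197 °C − 27.8 °C)/0.6029 = 281 W/m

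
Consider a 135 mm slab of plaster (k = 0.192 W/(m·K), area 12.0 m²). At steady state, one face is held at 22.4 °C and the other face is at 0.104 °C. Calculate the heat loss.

Q = kA·ΔT/L = 0.192 × 12.0 × |22.4 °C − 0.104 °C| / 0.135 = 381 W

Q = 381 W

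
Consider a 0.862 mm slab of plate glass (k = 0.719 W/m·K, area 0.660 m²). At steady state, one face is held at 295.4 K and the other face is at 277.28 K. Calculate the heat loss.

Q = kA·ΔT/L = 0.719 × 0.660 × |295.4 K − 277.28 K| / 8.62×10^-4 = 9980 W

Q = 9980 W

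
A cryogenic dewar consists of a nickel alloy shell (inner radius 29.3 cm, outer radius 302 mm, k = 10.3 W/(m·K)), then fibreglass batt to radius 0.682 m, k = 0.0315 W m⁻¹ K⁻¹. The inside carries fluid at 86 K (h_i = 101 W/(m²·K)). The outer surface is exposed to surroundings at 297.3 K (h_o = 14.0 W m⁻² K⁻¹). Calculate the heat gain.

Q = 45.1 W

Resistance network (inner→outer):
  R_conv,in = 1/(4πr²h) = 1/(4π·0.293²·101) = 0.009178 K/W
  R_nickel alloy = (1/0.293 − 1/0.302)/(4πk) = 0.1017/(4π·10.3) = 7.858×10^-4 K/W
  R_fibreglass batt = (1/0.302 − 1/0.682)/(4πk) = 1.845/(4π·0.0315) = 4.661 K/W
  R_conv,out = 1/(4πr²h) = 1/(4π·0.682²·14.0) = 0.01222 K/W
ΣR = 0.009178 + 7.858×10^-4 + 4.661 + 0.01222 = 4.683 K/W
Q = ΔT/ΣR = (86 K − 297.3 K)/4.683 = -45.1 W
(Negative Q ⇒ heat flows inward; heat gain = 45.1 W.)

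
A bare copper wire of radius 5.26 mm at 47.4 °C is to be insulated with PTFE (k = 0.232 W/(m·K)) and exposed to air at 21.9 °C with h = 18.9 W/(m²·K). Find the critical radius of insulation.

For a cylinder, r_cr = k_ins/h = 0.232/18.9 = 0.0123 m = 1.23 cm

r_cr = 1.23 cm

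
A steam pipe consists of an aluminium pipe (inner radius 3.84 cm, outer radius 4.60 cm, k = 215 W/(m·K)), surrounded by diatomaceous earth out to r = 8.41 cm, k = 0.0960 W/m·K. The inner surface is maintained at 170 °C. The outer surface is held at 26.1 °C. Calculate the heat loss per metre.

Resistance network (inner→outer):
  R'_aluminium = ln(0.0460/0.0384)/(2πk) = 0.1806/(2π·215) = 1.337×10^-4 m·K/W
  R'_diatomaceous earth = ln(0.0841/0.0460)/(2πk) = 0.6034/(2π·0.0960) = 1.000 m·K/W
ΣR = 1.337×10^-4 + 1.000 = 1.000 m·K/W
Q' = ΔT/ΣR = (170 °C − 26.1 °C)/1.000 = 144 W/m

Q' = 144 W/m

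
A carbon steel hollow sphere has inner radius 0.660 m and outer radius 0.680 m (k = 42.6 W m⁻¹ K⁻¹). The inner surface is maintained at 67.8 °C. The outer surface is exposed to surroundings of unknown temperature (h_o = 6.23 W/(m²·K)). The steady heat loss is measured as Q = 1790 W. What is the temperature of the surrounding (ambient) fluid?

Sum the resistances:
  R_carbon steel = (1/0.660 − 1/0.680)/(4πk) = 0.04456/(4π·42.6) = 8.324×10^-5 K/W
  R_conv,out = 1/(4πr²h) = 1/(4π·0.680²·6.23) = 0.02762 K/W
ΣR = 0.02771 K/W
ΔT = Q·ΣR = 1790 × 0.02771 = 49.60 K
Heat flows outward, so T_out = T_in − ΔT = 67.8 − 49.60 = 18.2 °C

T_out = 18.2 °C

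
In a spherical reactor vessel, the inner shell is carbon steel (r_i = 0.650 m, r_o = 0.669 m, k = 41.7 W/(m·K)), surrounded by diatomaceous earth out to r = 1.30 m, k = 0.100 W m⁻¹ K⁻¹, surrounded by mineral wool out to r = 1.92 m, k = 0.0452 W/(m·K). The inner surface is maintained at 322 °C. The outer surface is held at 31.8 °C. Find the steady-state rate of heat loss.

Q = 286 W

Treat each layer as a resistance in series:
  R_carbon steel = (1/0.650 − 1/0.669)/(4πk) = 0.04369/(4π·41.7) = 8.338×10^-5 K/W
  R_diatomaceous earth = (1/0.669 − 1/1.30)/(4πk) = 0.7255/(4π·0.100) = 0.5774 K/W
  R_mineral wool = (1/1.30 − 1/1.92)/(4πk) = 0.2484/(4π·0.0452) = 0.4373 K/W
ΣR = 8.338×10^-5 + 0.5774 + 0.4373 = 1.015 K/W
Q = ΔT/ΣR = (322 °C − 31.8 °C)/1.015 = 286 W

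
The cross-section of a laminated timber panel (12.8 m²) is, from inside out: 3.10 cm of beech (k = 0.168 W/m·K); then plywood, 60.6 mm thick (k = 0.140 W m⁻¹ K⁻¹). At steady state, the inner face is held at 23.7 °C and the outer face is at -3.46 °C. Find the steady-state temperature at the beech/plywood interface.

T = 15.6 °C

Treat each layer as a resistance in series:
  R_beech = L/(kA) = 0.0310/(0.168·12.8) = 0.01442 K/W
  R_plywood = L/(kA) = 0.0606/(0.140·12.8) = 0.03382 K/W
ΣR = 0.01442 + 0.03382 = 0.04824 K/W
Q = ΔT/ΣR = (23.7 °C − -3.46 °C)/0.04824 = 563.0 W
From the inner boundary to the beech/plywood interface, ΣR_partial = 0.01442 K/W.
T_interface = T_in − Q·ΣR_partial = 23.7 °C − (563.0)(0.01442) = 15.6 °C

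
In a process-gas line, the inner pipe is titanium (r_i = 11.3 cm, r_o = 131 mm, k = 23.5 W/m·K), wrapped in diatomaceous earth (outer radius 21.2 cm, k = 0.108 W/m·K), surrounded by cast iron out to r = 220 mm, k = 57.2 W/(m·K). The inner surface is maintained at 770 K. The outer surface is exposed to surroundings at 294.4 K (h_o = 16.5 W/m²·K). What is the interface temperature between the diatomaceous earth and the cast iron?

T = 322.1 K

Treat each layer as a resistance in series:
  R'_titanium = ln(0.131/0.113)/(2πk) = 0.1478/(2π·23.5) = 0.001001 m·K/W
  R'_diatomaceous earth = ln(0.212/0.131)/(2πk) = 0.4814/(2π·0.108) = 0.7094 m·K/W
  R'_cast iron = ln(0.220/0.212)/(2πk) = 0.03704/(2π·57.2) = 1.031×10^-4 m·K/W
  R'_conv,out = 1/(2πr h) = 1/(2π·0.220·16.5) = 0.04384 m·K/W
ΣR = 0.001001 + 0.7094 + 1.031×10^-4 + 0.04384 = 0.7543 m·K/W
Q' = ΔT/ΣR = (770 K − 294.4 K)/0.7543 = 630.5 W/m
From the inner boundary to the diatomaceous earth/cast iron interface, ΣR_partial = 0.7104 m·K/W.
T_interface = T_in − Q'·ΣR_partial = 770 K − (630.5)(0.7104) = 322.1 K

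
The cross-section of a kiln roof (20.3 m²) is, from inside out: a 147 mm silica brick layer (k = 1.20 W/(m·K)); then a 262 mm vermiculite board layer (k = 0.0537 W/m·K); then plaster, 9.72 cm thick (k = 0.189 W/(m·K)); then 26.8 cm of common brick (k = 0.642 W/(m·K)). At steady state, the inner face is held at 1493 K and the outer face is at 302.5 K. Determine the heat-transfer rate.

Resistance network (inner→outer):
  R_silica brick = L/(kA) = 0.147/(1.20·20.3) = 0.006034 K/W
  R_vermiculite board = L/(kA) = 0.262/(0.0537·20.3) = 0.2403 K/W
  R_plaster = L/(kA) = 0.0972/(0.189·20.3) = 0.02533 K/W
  R_common brick = L/(kA) = 0.268/(0.642·20.3) = 0.02056 K/W
ΣR = 0.006034 + 0.2403 + 0.02533 + 0.02056 = 0.2922 K/W
Q = ΔT/ΣR = (1493 K − 302.5 K)/0.2922 = 4070 W

Q = 4.07 kW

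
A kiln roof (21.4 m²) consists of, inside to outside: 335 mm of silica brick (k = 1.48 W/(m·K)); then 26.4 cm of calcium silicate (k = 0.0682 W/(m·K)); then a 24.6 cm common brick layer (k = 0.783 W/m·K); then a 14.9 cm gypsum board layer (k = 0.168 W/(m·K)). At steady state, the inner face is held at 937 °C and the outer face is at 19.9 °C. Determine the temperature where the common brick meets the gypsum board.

Resistance network (inner→outer):
  R_silica brick = L/(kA) = 0.335/(1.48·21.4) = 0.01058 K/W
  R_calcium silicate = L/(kA) = 0.264/(0.0682·21.4) = 0.1809 K/W
  R_common brick = L/(kA) = 0.246/(0.783·21.4) = 0.01468 K/W
  R_gypsum board = L/(kA) = 0.149/(0.168·21.4) = 0.04144 K/W
ΣR = 0.01058 + 0.1809 + 0.01468 + 0.04144 = 0.2476 K/W
Q = ΔT/ΣR = (937 °C − 19.9 °C)/0.2476 = 3704 W
From the inner boundary to the common brick/gypsum board interface, ΣR_partial = 0.2062 K/W.
T_interface = T_in − Q·ΣR_partial = 937 °C − (3704)(0.2062) = 173 °C

T = 173 °C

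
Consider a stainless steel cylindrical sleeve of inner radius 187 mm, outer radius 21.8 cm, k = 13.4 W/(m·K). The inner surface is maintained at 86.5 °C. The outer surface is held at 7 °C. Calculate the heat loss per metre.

Q' = 2πk·ΔT/ln(r₂/r₁) = 2π × 13.4 × 79.5 / ln(0.218/0.187) = 43600 W/m

Q' = 43.6 kW/m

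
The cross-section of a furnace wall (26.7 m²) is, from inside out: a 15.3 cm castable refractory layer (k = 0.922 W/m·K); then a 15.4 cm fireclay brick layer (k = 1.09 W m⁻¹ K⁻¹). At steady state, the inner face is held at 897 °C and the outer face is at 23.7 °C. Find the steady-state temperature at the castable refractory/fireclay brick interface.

Series thermal resistances, inner to outer:
  R_castable refractory = L/(kA) = 0.153/(0.922·26.7) = 0.006215 K/W
  R_fireclay brick = L/(kA) = 0.154/(1.09·26.7) = 0.005292 K/W
ΣR = 0.006215 + 0.005292 = 0.01151 K/W
Q = ΔT/ΣR = (897 °C − 23.7 °C)/0.01151 = 75870 W
From the inner boundary to the castable refractory/fireclay brick interface, ΣR_partial = 0.006215 K/W.
T_interface = T_in − Q·ΣR_partial = 897 °C − (75870)(0.006215) = 425 °C

T = 425 °C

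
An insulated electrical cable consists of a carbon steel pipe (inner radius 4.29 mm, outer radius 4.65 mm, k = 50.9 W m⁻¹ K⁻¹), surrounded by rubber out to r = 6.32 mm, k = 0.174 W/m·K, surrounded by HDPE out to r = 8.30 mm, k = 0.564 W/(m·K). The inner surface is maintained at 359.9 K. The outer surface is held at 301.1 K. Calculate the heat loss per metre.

Q' = 164 W/m

Treat each layer as a resistance in series:
  R'_carbon steel = ln(0.00465/0.00429)/(2πk) = 0.08058/(2π·50.9) = 2.520×10^-4 m·K/W
  R'_rubber = ln(0.00632/0.00465)/(2πk) = 0.3069/(2π·0.174) = 0.2807 m·K/W
  R'_HDPE = ln(0.00830/0.00632)/(2πk) = 0.2725/(2π·0.564) = 0.07691 m·K/W
ΣR = 2.520×10^-4 + 0.2807 + 0.07691 = 0.3579 m·K/W
Q' = ΔT/ΣR = (359.9 K − 301.1 K)/0.3579 = 164 W/m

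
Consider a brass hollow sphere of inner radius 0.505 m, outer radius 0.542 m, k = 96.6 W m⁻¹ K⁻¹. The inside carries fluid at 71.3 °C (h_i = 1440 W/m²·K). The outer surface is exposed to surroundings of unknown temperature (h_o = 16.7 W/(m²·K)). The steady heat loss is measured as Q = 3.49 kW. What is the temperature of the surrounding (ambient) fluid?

T_out = 13.5 °C

Sum the resistances:
  R_conv,in = 1/(4πr²h) = 1/(4π·0.505²·1440) = 2.167×10^-4 K/W
  R_brass = (1/0.505 − 1/0.542)/(4πk) = 0.1352/(4π·96.6) = 1.114×10^-4 K/W
  R_conv,out = 1/(4πr²h) = 1/(4π·0.542²·16.7) = 0.01622 K/W
ΣR = 0.01655 K/W
ΔT = Q·ΣR = 3490 × 0.01655 = 57.76 K
Heat flows outward, so T_out = T_in − ΔT = 71.3 − 57.76 = 13.5 °C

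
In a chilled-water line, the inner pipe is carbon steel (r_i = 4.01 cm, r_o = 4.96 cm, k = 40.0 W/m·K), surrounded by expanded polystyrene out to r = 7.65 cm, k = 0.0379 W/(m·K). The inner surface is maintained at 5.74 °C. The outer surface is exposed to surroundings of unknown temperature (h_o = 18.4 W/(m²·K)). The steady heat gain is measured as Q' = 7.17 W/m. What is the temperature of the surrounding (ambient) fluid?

Series resistances:
  R'_carbon steel = ln(0.0496/0.0401)/(2πk) = 0.2126/(2π·40.0) = 8.460×10^-4 m·K/W
  R'_expanded polystyrene = ln(0.0765/0.0496)/(2πk) = 0.4333/(2π·0.0379) = 1.820 m·K/W
  R'_conv,out = 1/(2πr h) = 1/(2π·0.0765·18.4) = 0.1131 m·K/W
ΣR = 1.933 m·K/W
ΔT = Q'·ΣR = 7.17 × 1.933 = 13.86 K
Heat flows inward, so T_out = T_in + ΔT = 5.74 + 13.86 = 19.6 °C

T_out = 19.6 °C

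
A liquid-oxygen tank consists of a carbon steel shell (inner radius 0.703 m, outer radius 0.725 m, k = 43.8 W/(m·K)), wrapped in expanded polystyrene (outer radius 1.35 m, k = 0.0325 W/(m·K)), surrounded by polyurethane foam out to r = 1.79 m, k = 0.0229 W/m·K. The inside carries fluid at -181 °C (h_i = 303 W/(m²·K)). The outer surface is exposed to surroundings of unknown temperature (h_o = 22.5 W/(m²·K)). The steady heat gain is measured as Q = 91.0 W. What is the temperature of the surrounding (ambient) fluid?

T_out = 19.0 °C

Sum the resistances:
  R_conv,in = 1/(4πr²h) = 1/(4π·0.703²·303) = 5.314×10^-4 K/W
  R_carbon steel = (1/0.703 − 1/0.725)/(4πk) = 0.04316/(4π·43.8) = 7.842×10^-5 K/W
  R_expanded polystyrene = (1/0.725 − 1/1.35)/(4πk) = 0.6386/(4π·0.0325) = 1.564 K/W
  R_polyurethane foam = (1/1.35 − 1/1.79)/(4πk) = 0.1821/(4π·0.0229) = 0.6327 K/W
  R_conv,out = 1/(4πr²h) = 1/(4π·1.79²·22.5) = 0.001104 K/W
ΣR = 2.198 K/W
ΔT = Q·ΣR = 91.0 × 2.198 = 200.0 K
Heat flows inward, so T_out = T_in + ΔT = -181 + 200.0 = 19.0 °C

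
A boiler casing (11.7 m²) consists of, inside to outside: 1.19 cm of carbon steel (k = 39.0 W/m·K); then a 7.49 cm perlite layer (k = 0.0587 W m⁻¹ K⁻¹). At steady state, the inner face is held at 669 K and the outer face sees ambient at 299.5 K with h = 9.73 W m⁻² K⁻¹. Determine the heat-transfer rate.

Q = 3.13 kW

Resistance network (inner→outer):
  R_carbon steel = L/(kA) = 0.0119/(39.0·11.7) = 2.608×10^-5 K/W
  R_perlite = L/(kA) = 0.0749/(0.0587·11.7) = 0.1091 K/W
  R_conv,out = 1/(hA) = 1/(9.73·11.7) = 0.008784 K/W
ΣR = 2.608×10^-5 + 0.1091 + 0.008784 = 0.1179 K/W
Q = ΔT/ΣR = (669 K − 299.5 K)/0.1179 = 3130 W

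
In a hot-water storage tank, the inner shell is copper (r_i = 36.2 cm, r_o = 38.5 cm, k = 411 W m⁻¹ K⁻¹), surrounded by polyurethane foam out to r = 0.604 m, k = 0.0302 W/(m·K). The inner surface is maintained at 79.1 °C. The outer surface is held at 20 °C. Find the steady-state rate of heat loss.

Q = 23.8 W

Treat each layer as a resistance in series:
  R_copper = (1/0.362 − 1/0.385)/(4πk) = 0.1650/(4π·411) = 3.195×10^-5 K/W
  R_polyurethane foam = (1/0.385 − 1/0.604)/(4πk) = 0.9418/(4π·0.0302) = 2.482 K/W
ΣR = 3.195×10^-5 + 2.482 = 2.482 K/W
Q = ΔT/ΣR = (79.1 °C − 20 °C)/2.482 = 23.8 W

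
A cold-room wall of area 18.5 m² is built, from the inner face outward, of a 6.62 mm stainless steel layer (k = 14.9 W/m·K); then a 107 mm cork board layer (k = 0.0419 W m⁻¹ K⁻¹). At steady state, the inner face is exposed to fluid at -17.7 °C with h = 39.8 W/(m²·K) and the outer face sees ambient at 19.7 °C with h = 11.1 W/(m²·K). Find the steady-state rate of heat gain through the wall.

Q = 259 W

Treat each layer as a resistance in series:
  R_conv,in = 1/(hA) = 1/(39.8·18.5) = 0.001358 K/W
  R_stainless steel = L/(kA) = 0.00662/(14.9·18.5) = 2.402×10^-5 K/W
  R_cork board = L/(kA) = 0.107/(0.0419·18.5) = 0.1380 K/W
  R_conv,out = 1/(hA) = 1/(11.1·18.5) = 0.004870 K/W
ΣR = 0.001358 + 2.402×10^-5 + 0.1380 + 0.004870 = 0.1443 K/W
Q = ΔT/ΣR = (-17.7 °C − 19.7 °C)/0.1443 = -259 W
(Negative Q ⇒ heat flows inward; heat gain = 259 W.)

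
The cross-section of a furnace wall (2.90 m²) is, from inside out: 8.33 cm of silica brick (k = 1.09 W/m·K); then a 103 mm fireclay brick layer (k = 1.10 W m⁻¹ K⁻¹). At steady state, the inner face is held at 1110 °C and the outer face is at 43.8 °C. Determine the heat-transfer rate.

Resistance network (inner→outer):
  R_silica brick = L/(kA) = 0.0833/(1.09·2.90) = 0.02635 K/W
  R_fireclay brick = L/(kA) = 0.103/(1.10·2.90) = 0.03229 K/W
ΣR = 0.02635 + 0.03229 = 0.05864 K/W
Q = ΔT/ΣR = (1110 °C − 43.8 °C)/0.05864 = 18200 W

Q = 18.2 kW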